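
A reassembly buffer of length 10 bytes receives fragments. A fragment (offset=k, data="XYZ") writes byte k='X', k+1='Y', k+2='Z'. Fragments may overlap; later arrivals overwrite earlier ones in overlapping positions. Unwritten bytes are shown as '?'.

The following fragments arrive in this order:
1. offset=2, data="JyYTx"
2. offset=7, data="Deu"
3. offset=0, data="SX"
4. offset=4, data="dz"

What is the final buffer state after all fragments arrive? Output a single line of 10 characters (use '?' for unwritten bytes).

Answer: SXJydzxDeu

Derivation:
Fragment 1: offset=2 data="JyYTx" -> buffer=??JyYTx???
Fragment 2: offset=7 data="Deu" -> buffer=??JyYTxDeu
Fragment 3: offset=0 data="SX" -> buffer=SXJyYTxDeu
Fragment 4: offset=4 data="dz" -> buffer=SXJydzxDeu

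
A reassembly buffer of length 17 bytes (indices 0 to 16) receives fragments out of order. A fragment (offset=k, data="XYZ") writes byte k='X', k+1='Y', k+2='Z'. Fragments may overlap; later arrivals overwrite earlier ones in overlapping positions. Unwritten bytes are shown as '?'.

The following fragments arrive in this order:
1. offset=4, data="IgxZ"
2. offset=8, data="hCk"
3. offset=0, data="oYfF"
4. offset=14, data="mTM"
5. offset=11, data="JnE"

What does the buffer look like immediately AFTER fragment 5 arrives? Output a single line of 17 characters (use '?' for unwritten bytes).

Fragment 1: offset=4 data="IgxZ" -> buffer=????IgxZ?????????
Fragment 2: offset=8 data="hCk" -> buffer=????IgxZhCk??????
Fragment 3: offset=0 data="oYfF" -> buffer=oYfFIgxZhCk??????
Fragment 4: offset=14 data="mTM" -> buffer=oYfFIgxZhCk???mTM
Fragment 5: offset=11 data="JnE" -> buffer=oYfFIgxZhCkJnEmTM

Answer: oYfFIgxZhCkJnEmTM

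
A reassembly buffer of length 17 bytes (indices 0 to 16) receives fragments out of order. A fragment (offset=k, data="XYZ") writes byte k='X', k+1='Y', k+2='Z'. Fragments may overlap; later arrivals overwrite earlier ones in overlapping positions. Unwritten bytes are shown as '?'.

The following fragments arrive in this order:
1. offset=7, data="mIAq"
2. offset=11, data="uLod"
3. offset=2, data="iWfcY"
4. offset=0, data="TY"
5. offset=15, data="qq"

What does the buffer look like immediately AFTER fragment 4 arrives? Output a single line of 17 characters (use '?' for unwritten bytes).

Answer: TYiWfcYmIAquLod??

Derivation:
Fragment 1: offset=7 data="mIAq" -> buffer=???????mIAq??????
Fragment 2: offset=11 data="uLod" -> buffer=???????mIAquLod??
Fragment 3: offset=2 data="iWfcY" -> buffer=??iWfcYmIAquLod??
Fragment 4: offset=0 data="TY" -> buffer=TYiWfcYmIAquLod??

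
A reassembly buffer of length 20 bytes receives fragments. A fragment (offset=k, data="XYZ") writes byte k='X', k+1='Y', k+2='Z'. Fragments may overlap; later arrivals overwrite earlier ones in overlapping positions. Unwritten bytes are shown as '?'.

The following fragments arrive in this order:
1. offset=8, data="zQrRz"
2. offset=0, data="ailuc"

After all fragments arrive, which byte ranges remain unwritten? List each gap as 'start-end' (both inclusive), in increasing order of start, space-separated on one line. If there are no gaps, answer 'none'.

Fragment 1: offset=8 len=5
Fragment 2: offset=0 len=5
Gaps: 5-7 13-19

Answer: 5-7 13-19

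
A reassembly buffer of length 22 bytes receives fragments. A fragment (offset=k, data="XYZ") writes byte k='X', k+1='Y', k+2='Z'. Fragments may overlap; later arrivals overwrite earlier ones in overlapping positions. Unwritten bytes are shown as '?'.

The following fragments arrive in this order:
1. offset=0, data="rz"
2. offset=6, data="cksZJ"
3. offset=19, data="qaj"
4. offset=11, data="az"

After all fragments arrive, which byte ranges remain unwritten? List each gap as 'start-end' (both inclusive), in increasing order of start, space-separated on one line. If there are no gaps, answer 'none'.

Answer: 2-5 13-18

Derivation:
Fragment 1: offset=0 len=2
Fragment 2: offset=6 len=5
Fragment 3: offset=19 len=3
Fragment 4: offset=11 len=2
Gaps: 2-5 13-18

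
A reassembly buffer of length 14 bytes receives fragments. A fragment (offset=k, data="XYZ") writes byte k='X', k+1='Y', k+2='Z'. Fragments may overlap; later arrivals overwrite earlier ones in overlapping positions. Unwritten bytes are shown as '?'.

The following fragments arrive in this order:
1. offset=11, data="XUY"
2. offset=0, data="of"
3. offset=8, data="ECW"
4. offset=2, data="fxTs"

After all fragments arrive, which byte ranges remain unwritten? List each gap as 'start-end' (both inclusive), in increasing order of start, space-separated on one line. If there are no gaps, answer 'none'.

Fragment 1: offset=11 len=3
Fragment 2: offset=0 len=2
Fragment 3: offset=8 len=3
Fragment 4: offset=2 len=4
Gaps: 6-7

Answer: 6-7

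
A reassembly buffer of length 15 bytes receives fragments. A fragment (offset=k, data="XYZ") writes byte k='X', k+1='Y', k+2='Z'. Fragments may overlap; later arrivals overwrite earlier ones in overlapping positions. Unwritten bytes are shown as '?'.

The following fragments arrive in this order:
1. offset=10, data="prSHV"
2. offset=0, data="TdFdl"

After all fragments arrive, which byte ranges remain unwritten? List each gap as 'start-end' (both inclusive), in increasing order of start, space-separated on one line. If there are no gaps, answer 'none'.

Answer: 5-9

Derivation:
Fragment 1: offset=10 len=5
Fragment 2: offset=0 len=5
Gaps: 5-9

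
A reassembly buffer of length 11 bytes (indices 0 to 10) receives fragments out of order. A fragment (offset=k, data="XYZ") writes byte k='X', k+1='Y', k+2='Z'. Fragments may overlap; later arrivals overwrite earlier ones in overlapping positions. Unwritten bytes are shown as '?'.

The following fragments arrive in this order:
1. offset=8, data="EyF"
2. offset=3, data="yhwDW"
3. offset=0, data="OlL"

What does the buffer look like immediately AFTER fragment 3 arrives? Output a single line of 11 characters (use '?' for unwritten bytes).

Answer: OlLyhwDWEyF

Derivation:
Fragment 1: offset=8 data="EyF" -> buffer=????????EyF
Fragment 2: offset=3 data="yhwDW" -> buffer=???yhwDWEyF
Fragment 3: offset=0 data="OlL" -> buffer=OlLyhwDWEyF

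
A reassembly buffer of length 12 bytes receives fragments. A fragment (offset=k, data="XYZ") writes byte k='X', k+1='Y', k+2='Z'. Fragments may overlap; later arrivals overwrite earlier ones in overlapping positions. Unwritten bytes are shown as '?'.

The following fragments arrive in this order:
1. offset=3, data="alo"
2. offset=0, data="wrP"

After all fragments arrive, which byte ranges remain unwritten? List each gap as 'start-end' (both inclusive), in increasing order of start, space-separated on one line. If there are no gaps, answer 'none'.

Answer: 6-11

Derivation:
Fragment 1: offset=3 len=3
Fragment 2: offset=0 len=3
Gaps: 6-11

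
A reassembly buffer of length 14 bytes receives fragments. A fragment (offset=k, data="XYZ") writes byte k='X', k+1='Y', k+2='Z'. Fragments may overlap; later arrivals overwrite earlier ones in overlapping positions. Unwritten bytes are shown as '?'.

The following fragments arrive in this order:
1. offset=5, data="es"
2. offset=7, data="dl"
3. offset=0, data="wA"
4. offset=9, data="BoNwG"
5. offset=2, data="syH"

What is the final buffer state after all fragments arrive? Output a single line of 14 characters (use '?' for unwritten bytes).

Answer: wAsyHesdlBoNwG

Derivation:
Fragment 1: offset=5 data="es" -> buffer=?????es???????
Fragment 2: offset=7 data="dl" -> buffer=?????esdl?????
Fragment 3: offset=0 data="wA" -> buffer=wA???esdl?????
Fragment 4: offset=9 data="BoNwG" -> buffer=wA???esdlBoNwG
Fragment 5: offset=2 data="syH" -> buffer=wAsyHesdlBoNwG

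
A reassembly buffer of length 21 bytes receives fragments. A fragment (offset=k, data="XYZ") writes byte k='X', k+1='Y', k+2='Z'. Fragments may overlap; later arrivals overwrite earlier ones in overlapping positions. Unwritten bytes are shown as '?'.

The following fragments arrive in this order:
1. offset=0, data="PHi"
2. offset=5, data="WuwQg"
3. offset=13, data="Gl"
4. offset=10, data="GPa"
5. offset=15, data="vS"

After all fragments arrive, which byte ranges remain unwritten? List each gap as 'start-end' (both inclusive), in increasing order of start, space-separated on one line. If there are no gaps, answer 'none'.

Fragment 1: offset=0 len=3
Fragment 2: offset=5 len=5
Fragment 3: offset=13 len=2
Fragment 4: offset=10 len=3
Fragment 5: offset=15 len=2
Gaps: 3-4 17-20

Answer: 3-4 17-20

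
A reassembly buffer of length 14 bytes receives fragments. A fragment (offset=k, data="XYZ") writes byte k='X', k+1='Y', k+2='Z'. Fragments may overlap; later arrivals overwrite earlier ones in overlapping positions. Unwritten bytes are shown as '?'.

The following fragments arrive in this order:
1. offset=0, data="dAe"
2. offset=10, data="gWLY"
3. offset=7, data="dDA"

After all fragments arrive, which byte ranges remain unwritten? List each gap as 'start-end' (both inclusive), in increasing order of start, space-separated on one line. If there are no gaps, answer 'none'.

Fragment 1: offset=0 len=3
Fragment 2: offset=10 len=4
Fragment 3: offset=7 len=3
Gaps: 3-6

Answer: 3-6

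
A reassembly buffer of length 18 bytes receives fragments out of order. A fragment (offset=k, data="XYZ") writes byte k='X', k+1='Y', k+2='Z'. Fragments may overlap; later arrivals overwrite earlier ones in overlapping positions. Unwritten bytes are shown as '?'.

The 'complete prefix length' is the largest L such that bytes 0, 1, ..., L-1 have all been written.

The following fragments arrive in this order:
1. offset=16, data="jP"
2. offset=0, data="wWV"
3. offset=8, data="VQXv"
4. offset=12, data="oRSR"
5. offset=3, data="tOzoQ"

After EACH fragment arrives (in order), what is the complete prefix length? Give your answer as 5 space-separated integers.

Answer: 0 3 3 3 18

Derivation:
Fragment 1: offset=16 data="jP" -> buffer=????????????????jP -> prefix_len=0
Fragment 2: offset=0 data="wWV" -> buffer=wWV?????????????jP -> prefix_len=3
Fragment 3: offset=8 data="VQXv" -> buffer=wWV?????VQXv????jP -> prefix_len=3
Fragment 4: offset=12 data="oRSR" -> buffer=wWV?????VQXvoRSRjP -> prefix_len=3
Fragment 5: offset=3 data="tOzoQ" -> buffer=wWVtOzoQVQXvoRSRjP -> prefix_len=18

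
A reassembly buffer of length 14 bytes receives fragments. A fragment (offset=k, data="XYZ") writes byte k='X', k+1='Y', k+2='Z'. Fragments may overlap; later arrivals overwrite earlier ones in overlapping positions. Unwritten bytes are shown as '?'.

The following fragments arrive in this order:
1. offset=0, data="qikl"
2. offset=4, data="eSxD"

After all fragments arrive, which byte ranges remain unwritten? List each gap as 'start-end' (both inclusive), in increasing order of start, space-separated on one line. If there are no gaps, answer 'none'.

Fragment 1: offset=0 len=4
Fragment 2: offset=4 len=4
Gaps: 8-13

Answer: 8-13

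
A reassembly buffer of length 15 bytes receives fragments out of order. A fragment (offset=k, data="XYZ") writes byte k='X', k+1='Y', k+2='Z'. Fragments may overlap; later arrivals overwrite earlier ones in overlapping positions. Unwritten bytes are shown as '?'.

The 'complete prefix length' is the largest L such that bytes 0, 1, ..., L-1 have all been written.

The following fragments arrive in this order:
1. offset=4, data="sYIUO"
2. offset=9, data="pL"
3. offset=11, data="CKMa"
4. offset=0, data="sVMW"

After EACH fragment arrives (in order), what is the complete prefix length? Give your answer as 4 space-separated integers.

Fragment 1: offset=4 data="sYIUO" -> buffer=????sYIUO?????? -> prefix_len=0
Fragment 2: offset=9 data="pL" -> buffer=????sYIUOpL???? -> prefix_len=0
Fragment 3: offset=11 data="CKMa" -> buffer=????sYIUOpLCKMa -> prefix_len=0
Fragment 4: offset=0 data="sVMW" -> buffer=sVMWsYIUOpLCKMa -> prefix_len=15

Answer: 0 0 0 15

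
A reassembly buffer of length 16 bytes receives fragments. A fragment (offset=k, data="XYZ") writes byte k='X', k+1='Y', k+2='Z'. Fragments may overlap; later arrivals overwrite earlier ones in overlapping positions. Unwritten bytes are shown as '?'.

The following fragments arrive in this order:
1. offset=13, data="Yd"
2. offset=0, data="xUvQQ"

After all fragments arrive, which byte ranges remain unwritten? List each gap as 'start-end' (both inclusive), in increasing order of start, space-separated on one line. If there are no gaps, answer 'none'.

Answer: 5-12 15-15

Derivation:
Fragment 1: offset=13 len=2
Fragment 2: offset=0 len=5
Gaps: 5-12 15-15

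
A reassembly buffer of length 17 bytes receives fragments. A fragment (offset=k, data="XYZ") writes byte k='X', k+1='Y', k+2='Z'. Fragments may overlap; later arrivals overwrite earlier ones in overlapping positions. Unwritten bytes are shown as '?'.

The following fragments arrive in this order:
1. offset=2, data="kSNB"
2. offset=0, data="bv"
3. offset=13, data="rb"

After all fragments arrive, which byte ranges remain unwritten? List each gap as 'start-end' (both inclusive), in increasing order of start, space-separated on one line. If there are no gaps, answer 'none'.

Answer: 6-12 15-16

Derivation:
Fragment 1: offset=2 len=4
Fragment 2: offset=0 len=2
Fragment 3: offset=13 len=2
Gaps: 6-12 15-16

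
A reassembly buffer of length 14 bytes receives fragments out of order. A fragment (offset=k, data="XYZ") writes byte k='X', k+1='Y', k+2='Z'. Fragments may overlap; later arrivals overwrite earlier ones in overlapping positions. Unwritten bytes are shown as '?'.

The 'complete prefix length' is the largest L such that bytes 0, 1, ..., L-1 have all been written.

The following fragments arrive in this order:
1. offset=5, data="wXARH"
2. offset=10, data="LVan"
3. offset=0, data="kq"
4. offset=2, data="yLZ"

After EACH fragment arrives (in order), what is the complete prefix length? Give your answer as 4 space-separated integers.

Answer: 0 0 2 14

Derivation:
Fragment 1: offset=5 data="wXARH" -> buffer=?????wXARH???? -> prefix_len=0
Fragment 2: offset=10 data="LVan" -> buffer=?????wXARHLVan -> prefix_len=0
Fragment 3: offset=0 data="kq" -> buffer=kq???wXARHLVan -> prefix_len=2
Fragment 4: offset=2 data="yLZ" -> buffer=kqyLZwXARHLVan -> prefix_len=14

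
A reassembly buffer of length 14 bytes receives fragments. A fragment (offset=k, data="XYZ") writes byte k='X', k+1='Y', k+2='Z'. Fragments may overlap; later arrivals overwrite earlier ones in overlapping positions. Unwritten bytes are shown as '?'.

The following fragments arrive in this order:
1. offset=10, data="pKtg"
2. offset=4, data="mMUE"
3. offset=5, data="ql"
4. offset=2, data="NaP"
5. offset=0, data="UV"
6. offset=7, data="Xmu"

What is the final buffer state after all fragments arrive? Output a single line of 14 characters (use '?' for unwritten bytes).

Fragment 1: offset=10 data="pKtg" -> buffer=??????????pKtg
Fragment 2: offset=4 data="mMUE" -> buffer=????mMUE??pKtg
Fragment 3: offset=5 data="ql" -> buffer=????mqlE??pKtg
Fragment 4: offset=2 data="NaP" -> buffer=??NaPqlE??pKtg
Fragment 5: offset=0 data="UV" -> buffer=UVNaPqlE??pKtg
Fragment 6: offset=7 data="Xmu" -> buffer=UVNaPqlXmupKtg

Answer: UVNaPqlXmupKtg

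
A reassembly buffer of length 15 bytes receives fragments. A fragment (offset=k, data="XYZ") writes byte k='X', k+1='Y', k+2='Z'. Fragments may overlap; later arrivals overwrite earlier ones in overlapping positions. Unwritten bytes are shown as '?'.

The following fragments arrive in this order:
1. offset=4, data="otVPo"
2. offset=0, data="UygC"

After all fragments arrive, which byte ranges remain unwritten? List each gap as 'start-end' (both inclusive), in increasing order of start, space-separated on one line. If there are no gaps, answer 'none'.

Fragment 1: offset=4 len=5
Fragment 2: offset=0 len=4
Gaps: 9-14

Answer: 9-14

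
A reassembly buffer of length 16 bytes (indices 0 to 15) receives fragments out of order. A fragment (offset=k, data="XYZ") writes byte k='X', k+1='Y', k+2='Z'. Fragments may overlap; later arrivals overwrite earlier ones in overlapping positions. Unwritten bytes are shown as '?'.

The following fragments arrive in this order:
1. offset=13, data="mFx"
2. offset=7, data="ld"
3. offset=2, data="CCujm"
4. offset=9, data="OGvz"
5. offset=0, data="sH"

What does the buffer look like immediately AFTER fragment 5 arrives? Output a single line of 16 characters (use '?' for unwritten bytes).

Fragment 1: offset=13 data="mFx" -> buffer=?????????????mFx
Fragment 2: offset=7 data="ld" -> buffer=???????ld????mFx
Fragment 3: offset=2 data="CCujm" -> buffer=??CCujmld????mFx
Fragment 4: offset=9 data="OGvz" -> buffer=??CCujmldOGvzmFx
Fragment 5: offset=0 data="sH" -> buffer=sHCCujmldOGvzmFx

Answer: sHCCujmldOGvzmFx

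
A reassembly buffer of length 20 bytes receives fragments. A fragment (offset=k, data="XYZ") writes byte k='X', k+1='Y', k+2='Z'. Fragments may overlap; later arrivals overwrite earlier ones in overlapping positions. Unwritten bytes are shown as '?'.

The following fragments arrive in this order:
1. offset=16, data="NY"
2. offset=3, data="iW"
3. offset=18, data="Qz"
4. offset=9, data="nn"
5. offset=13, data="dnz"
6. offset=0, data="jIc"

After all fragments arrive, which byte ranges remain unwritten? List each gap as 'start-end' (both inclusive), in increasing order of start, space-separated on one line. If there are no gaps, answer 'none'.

Answer: 5-8 11-12

Derivation:
Fragment 1: offset=16 len=2
Fragment 2: offset=3 len=2
Fragment 3: offset=18 len=2
Fragment 4: offset=9 len=2
Fragment 5: offset=13 len=3
Fragment 6: offset=0 len=3
Gaps: 5-8 11-12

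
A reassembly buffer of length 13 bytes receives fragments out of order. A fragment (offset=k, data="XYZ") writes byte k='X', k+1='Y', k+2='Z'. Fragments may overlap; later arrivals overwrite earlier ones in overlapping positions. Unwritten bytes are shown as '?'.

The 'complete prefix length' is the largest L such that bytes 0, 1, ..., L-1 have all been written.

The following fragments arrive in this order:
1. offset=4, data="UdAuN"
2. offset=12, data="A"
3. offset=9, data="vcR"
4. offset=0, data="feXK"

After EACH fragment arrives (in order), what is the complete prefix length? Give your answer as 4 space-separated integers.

Fragment 1: offset=4 data="UdAuN" -> buffer=????UdAuN???? -> prefix_len=0
Fragment 2: offset=12 data="A" -> buffer=????UdAuN???A -> prefix_len=0
Fragment 3: offset=9 data="vcR" -> buffer=????UdAuNvcRA -> prefix_len=0
Fragment 4: offset=0 data="feXK" -> buffer=feXKUdAuNvcRA -> prefix_len=13

Answer: 0 0 0 13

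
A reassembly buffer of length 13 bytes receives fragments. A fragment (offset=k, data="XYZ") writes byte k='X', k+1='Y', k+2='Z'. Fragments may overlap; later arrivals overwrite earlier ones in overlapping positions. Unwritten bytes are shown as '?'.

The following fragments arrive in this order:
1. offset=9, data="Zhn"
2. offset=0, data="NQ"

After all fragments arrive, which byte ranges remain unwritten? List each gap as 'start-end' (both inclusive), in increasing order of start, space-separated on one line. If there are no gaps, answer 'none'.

Fragment 1: offset=9 len=3
Fragment 2: offset=0 len=2
Gaps: 2-8 12-12

Answer: 2-8 12-12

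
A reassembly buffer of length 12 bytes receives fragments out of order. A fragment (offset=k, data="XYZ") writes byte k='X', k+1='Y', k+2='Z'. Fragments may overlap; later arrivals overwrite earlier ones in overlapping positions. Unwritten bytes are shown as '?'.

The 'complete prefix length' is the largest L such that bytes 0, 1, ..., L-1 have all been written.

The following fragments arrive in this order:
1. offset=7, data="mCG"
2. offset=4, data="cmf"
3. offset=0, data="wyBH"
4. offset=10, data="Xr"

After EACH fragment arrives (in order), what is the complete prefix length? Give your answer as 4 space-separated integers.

Answer: 0 0 10 12

Derivation:
Fragment 1: offset=7 data="mCG" -> buffer=???????mCG?? -> prefix_len=0
Fragment 2: offset=4 data="cmf" -> buffer=????cmfmCG?? -> prefix_len=0
Fragment 3: offset=0 data="wyBH" -> buffer=wyBHcmfmCG?? -> prefix_len=10
Fragment 4: offset=10 data="Xr" -> buffer=wyBHcmfmCGXr -> prefix_len=12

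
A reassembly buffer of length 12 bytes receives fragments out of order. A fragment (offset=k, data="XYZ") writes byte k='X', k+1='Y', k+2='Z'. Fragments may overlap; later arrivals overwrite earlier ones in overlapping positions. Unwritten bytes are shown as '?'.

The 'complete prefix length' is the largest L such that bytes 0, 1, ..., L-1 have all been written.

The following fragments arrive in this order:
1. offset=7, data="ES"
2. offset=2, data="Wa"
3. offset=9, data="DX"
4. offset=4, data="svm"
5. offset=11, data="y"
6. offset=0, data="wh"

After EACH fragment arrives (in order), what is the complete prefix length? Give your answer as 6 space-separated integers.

Answer: 0 0 0 0 0 12

Derivation:
Fragment 1: offset=7 data="ES" -> buffer=???????ES??? -> prefix_len=0
Fragment 2: offset=2 data="Wa" -> buffer=??Wa???ES??? -> prefix_len=0
Fragment 3: offset=9 data="DX" -> buffer=??Wa???ESDX? -> prefix_len=0
Fragment 4: offset=4 data="svm" -> buffer=??WasvmESDX? -> prefix_len=0
Fragment 5: offset=11 data="y" -> buffer=??WasvmESDXy -> prefix_len=0
Fragment 6: offset=0 data="wh" -> buffer=whWasvmESDXy -> prefix_len=12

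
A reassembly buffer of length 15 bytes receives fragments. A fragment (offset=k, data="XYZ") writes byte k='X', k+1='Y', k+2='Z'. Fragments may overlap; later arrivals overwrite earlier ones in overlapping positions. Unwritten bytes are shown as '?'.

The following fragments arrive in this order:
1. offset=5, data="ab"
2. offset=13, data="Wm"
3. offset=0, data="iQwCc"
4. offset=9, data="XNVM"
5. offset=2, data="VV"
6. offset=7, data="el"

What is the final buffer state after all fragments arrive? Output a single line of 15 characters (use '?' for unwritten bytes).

Answer: iQVVcabelXNVMWm

Derivation:
Fragment 1: offset=5 data="ab" -> buffer=?????ab????????
Fragment 2: offset=13 data="Wm" -> buffer=?????ab??????Wm
Fragment 3: offset=0 data="iQwCc" -> buffer=iQwCcab??????Wm
Fragment 4: offset=9 data="XNVM" -> buffer=iQwCcab??XNVMWm
Fragment 5: offset=2 data="VV" -> buffer=iQVVcab??XNVMWm
Fragment 6: offset=7 data="el" -> buffer=iQVVcabelXNVMWm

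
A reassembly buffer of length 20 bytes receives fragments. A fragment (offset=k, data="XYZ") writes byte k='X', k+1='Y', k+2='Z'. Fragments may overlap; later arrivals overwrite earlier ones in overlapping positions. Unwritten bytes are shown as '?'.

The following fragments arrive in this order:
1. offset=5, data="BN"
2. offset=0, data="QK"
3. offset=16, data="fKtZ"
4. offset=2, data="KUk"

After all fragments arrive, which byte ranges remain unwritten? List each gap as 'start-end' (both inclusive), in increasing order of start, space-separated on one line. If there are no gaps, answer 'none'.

Answer: 7-15

Derivation:
Fragment 1: offset=5 len=2
Fragment 2: offset=0 len=2
Fragment 3: offset=16 len=4
Fragment 4: offset=2 len=3
Gaps: 7-15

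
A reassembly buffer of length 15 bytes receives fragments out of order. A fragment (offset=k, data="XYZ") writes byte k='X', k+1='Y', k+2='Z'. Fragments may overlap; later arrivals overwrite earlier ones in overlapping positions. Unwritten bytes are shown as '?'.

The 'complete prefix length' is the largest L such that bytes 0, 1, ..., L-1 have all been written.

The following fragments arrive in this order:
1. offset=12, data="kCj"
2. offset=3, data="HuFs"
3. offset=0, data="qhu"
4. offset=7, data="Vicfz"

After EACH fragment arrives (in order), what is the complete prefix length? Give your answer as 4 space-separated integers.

Fragment 1: offset=12 data="kCj" -> buffer=????????????kCj -> prefix_len=0
Fragment 2: offset=3 data="HuFs" -> buffer=???HuFs?????kCj -> prefix_len=0
Fragment 3: offset=0 data="qhu" -> buffer=qhuHuFs?????kCj -> prefix_len=7
Fragment 4: offset=7 data="Vicfz" -> buffer=qhuHuFsVicfzkCj -> prefix_len=15

Answer: 0 0 7 15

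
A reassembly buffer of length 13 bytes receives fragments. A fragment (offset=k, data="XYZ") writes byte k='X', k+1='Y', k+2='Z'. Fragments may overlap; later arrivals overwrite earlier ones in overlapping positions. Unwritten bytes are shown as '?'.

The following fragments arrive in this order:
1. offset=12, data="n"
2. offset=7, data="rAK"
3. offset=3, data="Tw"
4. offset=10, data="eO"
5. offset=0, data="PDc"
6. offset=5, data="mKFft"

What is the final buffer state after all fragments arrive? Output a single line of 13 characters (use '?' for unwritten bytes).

Answer: PDcTwmKFfteOn

Derivation:
Fragment 1: offset=12 data="n" -> buffer=????????????n
Fragment 2: offset=7 data="rAK" -> buffer=???????rAK??n
Fragment 3: offset=3 data="Tw" -> buffer=???Tw??rAK??n
Fragment 4: offset=10 data="eO" -> buffer=???Tw??rAKeOn
Fragment 5: offset=0 data="PDc" -> buffer=PDcTw??rAKeOn
Fragment 6: offset=5 data="mKFft" -> buffer=PDcTwmKFfteOn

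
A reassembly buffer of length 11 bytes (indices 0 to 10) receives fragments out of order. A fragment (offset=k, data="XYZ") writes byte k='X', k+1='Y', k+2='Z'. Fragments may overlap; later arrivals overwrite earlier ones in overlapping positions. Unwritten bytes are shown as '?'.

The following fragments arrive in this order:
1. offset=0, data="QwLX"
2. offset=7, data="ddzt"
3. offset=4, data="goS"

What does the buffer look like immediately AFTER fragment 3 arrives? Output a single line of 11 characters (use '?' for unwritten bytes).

Fragment 1: offset=0 data="QwLX" -> buffer=QwLX???????
Fragment 2: offset=7 data="ddzt" -> buffer=QwLX???ddzt
Fragment 3: offset=4 data="goS" -> buffer=QwLXgoSddzt

Answer: QwLXgoSddzt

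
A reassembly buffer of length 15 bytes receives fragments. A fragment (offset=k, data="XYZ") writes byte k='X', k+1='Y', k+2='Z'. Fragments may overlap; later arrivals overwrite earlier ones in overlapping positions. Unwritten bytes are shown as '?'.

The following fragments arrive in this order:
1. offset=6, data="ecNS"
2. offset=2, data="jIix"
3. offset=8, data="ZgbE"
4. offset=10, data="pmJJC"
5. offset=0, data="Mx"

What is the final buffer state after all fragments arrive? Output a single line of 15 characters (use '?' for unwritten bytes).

Answer: MxjIixecZgpmJJC

Derivation:
Fragment 1: offset=6 data="ecNS" -> buffer=??????ecNS?????
Fragment 2: offset=2 data="jIix" -> buffer=??jIixecNS?????
Fragment 3: offset=8 data="ZgbE" -> buffer=??jIixecZgbE???
Fragment 4: offset=10 data="pmJJC" -> buffer=??jIixecZgpmJJC
Fragment 5: offset=0 data="Mx" -> buffer=MxjIixecZgpmJJC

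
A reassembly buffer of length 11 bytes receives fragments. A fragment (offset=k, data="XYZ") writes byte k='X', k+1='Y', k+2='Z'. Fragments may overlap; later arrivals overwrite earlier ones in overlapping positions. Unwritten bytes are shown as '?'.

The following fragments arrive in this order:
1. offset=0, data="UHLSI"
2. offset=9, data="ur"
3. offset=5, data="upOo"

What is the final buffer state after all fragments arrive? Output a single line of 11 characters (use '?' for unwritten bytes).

Answer: UHLSIupOour

Derivation:
Fragment 1: offset=0 data="UHLSI" -> buffer=UHLSI??????
Fragment 2: offset=9 data="ur" -> buffer=UHLSI????ur
Fragment 3: offset=5 data="upOo" -> buffer=UHLSIupOour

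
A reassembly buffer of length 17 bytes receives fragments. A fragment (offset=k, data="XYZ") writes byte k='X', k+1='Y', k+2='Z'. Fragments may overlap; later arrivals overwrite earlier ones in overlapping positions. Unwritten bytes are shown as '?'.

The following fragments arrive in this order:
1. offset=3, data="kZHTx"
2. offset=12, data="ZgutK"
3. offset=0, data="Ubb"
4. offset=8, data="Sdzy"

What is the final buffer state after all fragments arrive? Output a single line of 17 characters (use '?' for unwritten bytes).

Fragment 1: offset=3 data="kZHTx" -> buffer=???kZHTx?????????
Fragment 2: offset=12 data="ZgutK" -> buffer=???kZHTx????ZgutK
Fragment 3: offset=0 data="Ubb" -> buffer=UbbkZHTx????ZgutK
Fragment 4: offset=8 data="Sdzy" -> buffer=UbbkZHTxSdzyZgutK

Answer: UbbkZHTxSdzyZgutK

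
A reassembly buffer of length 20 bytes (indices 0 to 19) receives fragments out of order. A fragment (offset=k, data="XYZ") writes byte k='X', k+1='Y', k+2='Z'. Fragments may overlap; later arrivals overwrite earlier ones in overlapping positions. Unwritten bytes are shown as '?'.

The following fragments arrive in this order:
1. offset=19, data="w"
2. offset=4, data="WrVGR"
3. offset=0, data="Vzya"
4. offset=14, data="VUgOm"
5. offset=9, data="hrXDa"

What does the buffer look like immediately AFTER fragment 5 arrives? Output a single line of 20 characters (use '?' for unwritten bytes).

Answer: VzyaWrVGRhrXDaVUgOmw

Derivation:
Fragment 1: offset=19 data="w" -> buffer=???????????????????w
Fragment 2: offset=4 data="WrVGR" -> buffer=????WrVGR??????????w
Fragment 3: offset=0 data="Vzya" -> buffer=VzyaWrVGR??????????w
Fragment 4: offset=14 data="VUgOm" -> buffer=VzyaWrVGR?????VUgOmw
Fragment 5: offset=9 data="hrXDa" -> buffer=VzyaWrVGRhrXDaVUgOmw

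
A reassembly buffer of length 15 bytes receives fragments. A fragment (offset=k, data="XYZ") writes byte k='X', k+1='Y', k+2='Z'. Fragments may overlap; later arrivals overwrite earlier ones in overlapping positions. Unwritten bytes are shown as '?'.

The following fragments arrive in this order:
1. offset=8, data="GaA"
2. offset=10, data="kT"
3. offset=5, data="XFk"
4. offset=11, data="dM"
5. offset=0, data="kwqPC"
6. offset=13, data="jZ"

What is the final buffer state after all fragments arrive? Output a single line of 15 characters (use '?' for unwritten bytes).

Fragment 1: offset=8 data="GaA" -> buffer=????????GaA????
Fragment 2: offset=10 data="kT" -> buffer=????????GakT???
Fragment 3: offset=5 data="XFk" -> buffer=?????XFkGakT???
Fragment 4: offset=11 data="dM" -> buffer=?????XFkGakdM??
Fragment 5: offset=0 data="kwqPC" -> buffer=kwqPCXFkGakdM??
Fragment 6: offset=13 data="jZ" -> buffer=kwqPCXFkGakdMjZ

Answer: kwqPCXFkGakdMjZ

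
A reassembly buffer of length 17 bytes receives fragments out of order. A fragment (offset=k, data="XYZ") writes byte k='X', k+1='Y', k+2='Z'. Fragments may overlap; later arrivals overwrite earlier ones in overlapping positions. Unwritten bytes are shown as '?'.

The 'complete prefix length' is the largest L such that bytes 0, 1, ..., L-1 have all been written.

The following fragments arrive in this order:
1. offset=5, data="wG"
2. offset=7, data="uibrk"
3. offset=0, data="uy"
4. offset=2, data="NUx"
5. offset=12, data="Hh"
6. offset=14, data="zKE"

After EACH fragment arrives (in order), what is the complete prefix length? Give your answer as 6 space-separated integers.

Fragment 1: offset=5 data="wG" -> buffer=?????wG?????????? -> prefix_len=0
Fragment 2: offset=7 data="uibrk" -> buffer=?????wGuibrk????? -> prefix_len=0
Fragment 3: offset=0 data="uy" -> buffer=uy???wGuibrk????? -> prefix_len=2
Fragment 4: offset=2 data="NUx" -> buffer=uyNUxwGuibrk????? -> prefix_len=12
Fragment 5: offset=12 data="Hh" -> buffer=uyNUxwGuibrkHh??? -> prefix_len=14
Fragment 6: offset=14 data="zKE" -> buffer=uyNUxwGuibrkHhzKE -> prefix_len=17

Answer: 0 0 2 12 14 17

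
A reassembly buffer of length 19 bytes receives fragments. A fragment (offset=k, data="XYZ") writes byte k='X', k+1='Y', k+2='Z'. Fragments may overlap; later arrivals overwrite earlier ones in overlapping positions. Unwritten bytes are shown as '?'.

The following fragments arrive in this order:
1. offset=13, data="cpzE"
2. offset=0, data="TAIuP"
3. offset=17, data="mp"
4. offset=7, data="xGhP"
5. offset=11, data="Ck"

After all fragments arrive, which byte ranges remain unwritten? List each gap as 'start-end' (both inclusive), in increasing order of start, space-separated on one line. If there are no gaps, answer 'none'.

Answer: 5-6

Derivation:
Fragment 1: offset=13 len=4
Fragment 2: offset=0 len=5
Fragment 3: offset=17 len=2
Fragment 4: offset=7 len=4
Fragment 5: offset=11 len=2
Gaps: 5-6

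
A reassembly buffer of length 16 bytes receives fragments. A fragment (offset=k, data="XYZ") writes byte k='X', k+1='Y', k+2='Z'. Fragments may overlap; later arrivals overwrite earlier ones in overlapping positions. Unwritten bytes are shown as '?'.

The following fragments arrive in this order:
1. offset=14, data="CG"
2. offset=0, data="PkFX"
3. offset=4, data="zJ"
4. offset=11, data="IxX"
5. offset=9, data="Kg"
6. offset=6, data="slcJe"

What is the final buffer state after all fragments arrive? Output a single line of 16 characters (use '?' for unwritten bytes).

Fragment 1: offset=14 data="CG" -> buffer=??????????????CG
Fragment 2: offset=0 data="PkFX" -> buffer=PkFX??????????CG
Fragment 3: offset=4 data="zJ" -> buffer=PkFXzJ????????CG
Fragment 4: offset=11 data="IxX" -> buffer=PkFXzJ?????IxXCG
Fragment 5: offset=9 data="Kg" -> buffer=PkFXzJ???KgIxXCG
Fragment 6: offset=6 data="slcJe" -> buffer=PkFXzJslcJeIxXCG

Answer: PkFXzJslcJeIxXCG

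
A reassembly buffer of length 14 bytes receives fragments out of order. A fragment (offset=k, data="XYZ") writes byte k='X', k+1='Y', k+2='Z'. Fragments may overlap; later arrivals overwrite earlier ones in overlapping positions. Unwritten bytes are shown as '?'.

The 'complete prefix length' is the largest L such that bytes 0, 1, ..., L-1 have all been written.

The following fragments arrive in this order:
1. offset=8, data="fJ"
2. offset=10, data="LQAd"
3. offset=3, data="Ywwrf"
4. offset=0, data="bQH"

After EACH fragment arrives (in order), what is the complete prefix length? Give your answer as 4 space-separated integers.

Fragment 1: offset=8 data="fJ" -> buffer=????????fJ???? -> prefix_len=0
Fragment 2: offset=10 data="LQAd" -> buffer=????????fJLQAd -> prefix_len=0
Fragment 3: offset=3 data="Ywwrf" -> buffer=???YwwrffJLQAd -> prefix_len=0
Fragment 4: offset=0 data="bQH" -> buffer=bQHYwwrffJLQAd -> prefix_len=14

Answer: 0 0 0 14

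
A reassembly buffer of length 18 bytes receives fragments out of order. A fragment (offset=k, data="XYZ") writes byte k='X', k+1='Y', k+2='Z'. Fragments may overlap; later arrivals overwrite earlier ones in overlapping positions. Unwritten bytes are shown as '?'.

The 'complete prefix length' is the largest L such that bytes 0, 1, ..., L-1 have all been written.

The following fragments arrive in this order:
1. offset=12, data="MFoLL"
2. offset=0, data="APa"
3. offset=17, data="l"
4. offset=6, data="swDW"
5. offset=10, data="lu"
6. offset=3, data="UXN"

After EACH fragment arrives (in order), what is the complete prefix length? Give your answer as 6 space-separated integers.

Answer: 0 3 3 3 3 18

Derivation:
Fragment 1: offset=12 data="MFoLL" -> buffer=????????????MFoLL? -> prefix_len=0
Fragment 2: offset=0 data="APa" -> buffer=APa?????????MFoLL? -> prefix_len=3
Fragment 3: offset=17 data="l" -> buffer=APa?????????MFoLLl -> prefix_len=3
Fragment 4: offset=6 data="swDW" -> buffer=APa???swDW??MFoLLl -> prefix_len=3
Fragment 5: offset=10 data="lu" -> buffer=APa???swDWluMFoLLl -> prefix_len=3
Fragment 6: offset=3 data="UXN" -> buffer=APaUXNswDWluMFoLLl -> prefix_len=18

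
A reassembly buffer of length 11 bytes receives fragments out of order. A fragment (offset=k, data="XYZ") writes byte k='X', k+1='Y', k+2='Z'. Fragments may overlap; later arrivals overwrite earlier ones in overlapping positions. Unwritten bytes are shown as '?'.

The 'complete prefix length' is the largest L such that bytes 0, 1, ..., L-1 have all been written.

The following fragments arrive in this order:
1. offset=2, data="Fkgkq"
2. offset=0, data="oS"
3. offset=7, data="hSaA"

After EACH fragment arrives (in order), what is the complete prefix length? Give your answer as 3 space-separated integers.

Answer: 0 7 11

Derivation:
Fragment 1: offset=2 data="Fkgkq" -> buffer=??Fkgkq???? -> prefix_len=0
Fragment 2: offset=0 data="oS" -> buffer=oSFkgkq???? -> prefix_len=7
Fragment 3: offset=7 data="hSaA" -> buffer=oSFkgkqhSaA -> prefix_len=11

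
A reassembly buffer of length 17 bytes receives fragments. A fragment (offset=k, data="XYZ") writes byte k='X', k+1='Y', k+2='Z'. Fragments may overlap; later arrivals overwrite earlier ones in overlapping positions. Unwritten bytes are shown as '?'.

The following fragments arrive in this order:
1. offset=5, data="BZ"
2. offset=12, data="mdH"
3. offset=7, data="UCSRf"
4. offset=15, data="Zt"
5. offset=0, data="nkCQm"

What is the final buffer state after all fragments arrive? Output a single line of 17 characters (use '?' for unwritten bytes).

Fragment 1: offset=5 data="BZ" -> buffer=?????BZ??????????
Fragment 2: offset=12 data="mdH" -> buffer=?????BZ?????mdH??
Fragment 3: offset=7 data="UCSRf" -> buffer=?????BZUCSRfmdH??
Fragment 4: offset=15 data="Zt" -> buffer=?????BZUCSRfmdHZt
Fragment 5: offset=0 data="nkCQm" -> buffer=nkCQmBZUCSRfmdHZt

Answer: nkCQmBZUCSRfmdHZt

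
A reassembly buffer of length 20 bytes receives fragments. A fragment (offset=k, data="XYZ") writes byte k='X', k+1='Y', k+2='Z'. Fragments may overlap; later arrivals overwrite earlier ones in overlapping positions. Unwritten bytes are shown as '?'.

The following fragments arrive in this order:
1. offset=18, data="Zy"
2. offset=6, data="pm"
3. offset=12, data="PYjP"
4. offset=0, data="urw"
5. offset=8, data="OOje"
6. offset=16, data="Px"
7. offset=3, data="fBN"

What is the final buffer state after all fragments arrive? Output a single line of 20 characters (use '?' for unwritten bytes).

Fragment 1: offset=18 data="Zy" -> buffer=??????????????????Zy
Fragment 2: offset=6 data="pm" -> buffer=??????pm??????????Zy
Fragment 3: offset=12 data="PYjP" -> buffer=??????pm????PYjP??Zy
Fragment 4: offset=0 data="urw" -> buffer=urw???pm????PYjP??Zy
Fragment 5: offset=8 data="OOje" -> buffer=urw???pmOOjePYjP??Zy
Fragment 6: offset=16 data="Px" -> buffer=urw???pmOOjePYjPPxZy
Fragment 7: offset=3 data="fBN" -> buffer=urwfBNpmOOjePYjPPxZy

Answer: urwfBNpmOOjePYjPPxZy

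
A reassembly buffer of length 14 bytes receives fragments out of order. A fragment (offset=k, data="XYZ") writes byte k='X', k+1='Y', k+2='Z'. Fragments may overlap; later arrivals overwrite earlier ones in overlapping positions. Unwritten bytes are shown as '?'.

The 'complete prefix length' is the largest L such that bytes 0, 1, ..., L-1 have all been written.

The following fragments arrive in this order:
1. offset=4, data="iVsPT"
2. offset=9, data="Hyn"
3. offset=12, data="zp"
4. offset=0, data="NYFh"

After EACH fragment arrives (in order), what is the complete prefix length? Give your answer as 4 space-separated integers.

Answer: 0 0 0 14

Derivation:
Fragment 1: offset=4 data="iVsPT" -> buffer=????iVsPT????? -> prefix_len=0
Fragment 2: offset=9 data="Hyn" -> buffer=????iVsPTHyn?? -> prefix_len=0
Fragment 3: offset=12 data="zp" -> buffer=????iVsPTHynzp -> prefix_len=0
Fragment 4: offset=0 data="NYFh" -> buffer=NYFhiVsPTHynzp -> prefix_len=14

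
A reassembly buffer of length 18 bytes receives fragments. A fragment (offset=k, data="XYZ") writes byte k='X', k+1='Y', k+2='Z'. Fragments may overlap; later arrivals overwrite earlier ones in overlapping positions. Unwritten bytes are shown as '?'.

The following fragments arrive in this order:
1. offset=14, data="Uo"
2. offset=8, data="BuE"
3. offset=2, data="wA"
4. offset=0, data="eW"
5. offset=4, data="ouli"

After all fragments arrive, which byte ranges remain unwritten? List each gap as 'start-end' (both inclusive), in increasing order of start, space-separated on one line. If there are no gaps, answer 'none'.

Answer: 11-13 16-17

Derivation:
Fragment 1: offset=14 len=2
Fragment 2: offset=8 len=3
Fragment 3: offset=2 len=2
Fragment 4: offset=0 len=2
Fragment 5: offset=4 len=4
Gaps: 11-13 16-17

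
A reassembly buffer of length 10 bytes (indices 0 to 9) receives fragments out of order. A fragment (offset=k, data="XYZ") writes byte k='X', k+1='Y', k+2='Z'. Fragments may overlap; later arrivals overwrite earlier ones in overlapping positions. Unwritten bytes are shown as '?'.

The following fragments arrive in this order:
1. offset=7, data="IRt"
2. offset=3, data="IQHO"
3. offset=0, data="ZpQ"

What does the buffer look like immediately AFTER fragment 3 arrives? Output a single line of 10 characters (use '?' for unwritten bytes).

Answer: ZpQIQHOIRt

Derivation:
Fragment 1: offset=7 data="IRt" -> buffer=???????IRt
Fragment 2: offset=3 data="IQHO" -> buffer=???IQHOIRt
Fragment 3: offset=0 data="ZpQ" -> buffer=ZpQIQHOIRt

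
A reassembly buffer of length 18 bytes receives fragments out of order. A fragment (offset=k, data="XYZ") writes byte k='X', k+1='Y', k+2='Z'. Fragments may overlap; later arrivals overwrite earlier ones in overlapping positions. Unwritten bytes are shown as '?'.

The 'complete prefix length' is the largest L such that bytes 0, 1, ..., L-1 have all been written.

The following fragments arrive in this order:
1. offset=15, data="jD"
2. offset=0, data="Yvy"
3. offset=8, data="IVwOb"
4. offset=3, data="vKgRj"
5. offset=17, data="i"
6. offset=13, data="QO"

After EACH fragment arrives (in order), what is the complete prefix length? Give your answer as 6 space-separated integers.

Fragment 1: offset=15 data="jD" -> buffer=???????????????jD? -> prefix_len=0
Fragment 2: offset=0 data="Yvy" -> buffer=Yvy????????????jD? -> prefix_len=3
Fragment 3: offset=8 data="IVwOb" -> buffer=Yvy?????IVwOb??jD? -> prefix_len=3
Fragment 4: offset=3 data="vKgRj" -> buffer=YvyvKgRjIVwOb??jD? -> prefix_len=13
Fragment 5: offset=17 data="i" -> buffer=YvyvKgRjIVwOb??jDi -> prefix_len=13
Fragment 6: offset=13 data="QO" -> buffer=YvyvKgRjIVwObQOjDi -> prefix_len=18

Answer: 0 3 3 13 13 18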